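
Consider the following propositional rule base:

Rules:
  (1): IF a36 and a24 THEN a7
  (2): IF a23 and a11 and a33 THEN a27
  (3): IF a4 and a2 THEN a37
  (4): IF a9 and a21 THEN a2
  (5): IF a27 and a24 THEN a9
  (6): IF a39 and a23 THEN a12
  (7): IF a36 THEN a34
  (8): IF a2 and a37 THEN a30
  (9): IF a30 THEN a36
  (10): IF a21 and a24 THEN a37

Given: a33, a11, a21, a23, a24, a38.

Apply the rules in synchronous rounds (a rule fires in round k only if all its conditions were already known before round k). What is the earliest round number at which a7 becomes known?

Round 1: (2) [IF a23 and a11 and a33 THEN a27]; (10) [IF a21 and a24 THEN a37]. Adds a27, a37.
Round 2: (5) [IF a27 and a24 THEN a9]. Adds a9.
Round 3: (4) [IF a9 and a21 THEN a2]. Adds a2.
Round 4: (8) [IF a2 and a37 THEN a30]. Adds a30.
Round 5: (9) [IF a30 THEN a36]. Adds a36.
Round 6: (1) [IF a36 and a24 THEN a7]; (7) [IF a36 THEN a34]. Adds a7, a34.
a7 first appears in round 6.

6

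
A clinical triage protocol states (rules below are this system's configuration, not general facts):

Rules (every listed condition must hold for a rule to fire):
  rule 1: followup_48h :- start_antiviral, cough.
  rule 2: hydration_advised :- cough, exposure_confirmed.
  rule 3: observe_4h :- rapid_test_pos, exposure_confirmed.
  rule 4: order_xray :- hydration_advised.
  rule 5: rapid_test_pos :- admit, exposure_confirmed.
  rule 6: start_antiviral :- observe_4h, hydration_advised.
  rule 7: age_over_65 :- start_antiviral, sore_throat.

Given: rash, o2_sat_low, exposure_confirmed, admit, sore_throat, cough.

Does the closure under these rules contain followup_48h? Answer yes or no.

yes

[1] rule 2 [hydration_advised :- cough, exposure_confirmed.]; rule 5 [rapid_test_pos :- admit, exposure_confirmed.]. ⇒ new: hydration_advised, rapid_test_pos.
[2] rule 3 [observe_4h :- rapid_test_pos, exposure_confirmed.]; rule 4 [order_xray :- hydration_advised.]. ⇒ new: observe_4h, order_xray.
[3] rule 6 [start_antiviral :- observe_4h, hydration_advised.]. ⇒ new: start_antiviral.
[4] rule 1 [followup_48h :- start_antiviral, cough.]; rule 7 [age_over_65 :- start_antiviral, sore_throat.]. ⇒ new: followup_48h, age_over_65.
followup_48h appears in round 4, so it is derivable.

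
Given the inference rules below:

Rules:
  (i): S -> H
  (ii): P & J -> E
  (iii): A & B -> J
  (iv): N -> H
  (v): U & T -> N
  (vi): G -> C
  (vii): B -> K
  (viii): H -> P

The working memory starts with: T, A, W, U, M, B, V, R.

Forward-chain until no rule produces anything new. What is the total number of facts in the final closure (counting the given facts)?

Round 1 fires (iii), (v), (vii), giving J, N, K.
Round 2 fires (iv), giving H.
Round 3 fires (viii), giving P.
Round 4 fires (ii), giving E.
Closure: {A, B, E, H, J, K, M, N, P, R, T, U, V, W} — 14 facts.

14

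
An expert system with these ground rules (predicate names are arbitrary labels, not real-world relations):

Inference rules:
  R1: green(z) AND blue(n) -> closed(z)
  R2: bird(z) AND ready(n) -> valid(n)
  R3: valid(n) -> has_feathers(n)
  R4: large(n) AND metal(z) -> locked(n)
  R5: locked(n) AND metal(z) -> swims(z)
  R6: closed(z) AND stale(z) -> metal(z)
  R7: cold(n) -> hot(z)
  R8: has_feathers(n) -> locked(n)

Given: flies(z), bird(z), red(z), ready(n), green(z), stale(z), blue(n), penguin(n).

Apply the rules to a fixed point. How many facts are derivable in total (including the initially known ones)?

14

[1] R1 [green(z) AND blue(n) -> closed(z)]; R2 [bird(z) AND ready(n) -> valid(n)]. ⇒ new: closed(z), valid(n).
[2] R3 [valid(n) -> has_feathers(n)]; R6 [closed(z) AND stale(z) -> metal(z)]. ⇒ new: has_feathers(n), metal(z).
[3] R8 [has_feathers(n) -> locked(n)]. ⇒ new: locked(n).
[4] R5 [locked(n) AND metal(z) -> swims(z)]. ⇒ new: swims(z).
Closure: {bird(z), blue(n), closed(z), flies(z), green(z), has_feathers(n), locked(n), metal(z), penguin(n), ready(n), red(z), stale(z), swims(z), valid(n)} — 14 facts.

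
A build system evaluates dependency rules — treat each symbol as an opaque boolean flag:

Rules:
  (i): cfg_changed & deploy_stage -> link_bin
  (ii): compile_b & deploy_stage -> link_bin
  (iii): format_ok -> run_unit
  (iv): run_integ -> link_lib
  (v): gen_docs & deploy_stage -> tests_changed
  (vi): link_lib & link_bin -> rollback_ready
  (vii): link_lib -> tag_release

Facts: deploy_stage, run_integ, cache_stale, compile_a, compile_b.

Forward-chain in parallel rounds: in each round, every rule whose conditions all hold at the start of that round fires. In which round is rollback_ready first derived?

Round 1: (ii) [compile_b & deploy_stage -> link_bin]; (iv) [run_integ -> link_lib]. Adds link_bin, link_lib.
Round 2: (vi) [link_lib & link_bin -> rollback_ready]; (vii) [link_lib -> tag_release]. Adds rollback_ready, tag_release.
rollback_ready first appears in round 2.

2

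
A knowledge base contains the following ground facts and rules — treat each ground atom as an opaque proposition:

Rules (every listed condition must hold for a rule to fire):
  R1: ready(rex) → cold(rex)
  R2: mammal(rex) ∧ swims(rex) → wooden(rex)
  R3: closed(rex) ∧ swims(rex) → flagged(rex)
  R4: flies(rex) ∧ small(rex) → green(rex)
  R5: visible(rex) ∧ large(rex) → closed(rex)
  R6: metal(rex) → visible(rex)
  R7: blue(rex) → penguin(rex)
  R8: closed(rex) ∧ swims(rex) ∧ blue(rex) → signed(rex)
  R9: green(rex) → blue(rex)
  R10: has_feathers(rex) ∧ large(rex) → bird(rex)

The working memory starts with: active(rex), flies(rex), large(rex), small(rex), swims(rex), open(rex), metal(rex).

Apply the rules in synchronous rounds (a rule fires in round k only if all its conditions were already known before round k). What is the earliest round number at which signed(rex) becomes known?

3

Round 1: R4 [flies(rex) ∧ small(rex) → green(rex)]; R6 [metal(rex) → visible(rex)]. Adds green(rex), visible(rex).
Round 2: R5 [visible(rex) ∧ large(rex) → closed(rex)]; R9 [green(rex) → blue(rex)]. Adds closed(rex), blue(rex).
Round 3: R3 [closed(rex) ∧ swims(rex) → flagged(rex)]; R7 [blue(rex) → penguin(rex)]; R8 [closed(rex) ∧ swims(rex) ∧ blue(rex) → signed(rex)]. Adds flagged(rex), penguin(rex), signed(rex).
signed(rex) first appears in round 3.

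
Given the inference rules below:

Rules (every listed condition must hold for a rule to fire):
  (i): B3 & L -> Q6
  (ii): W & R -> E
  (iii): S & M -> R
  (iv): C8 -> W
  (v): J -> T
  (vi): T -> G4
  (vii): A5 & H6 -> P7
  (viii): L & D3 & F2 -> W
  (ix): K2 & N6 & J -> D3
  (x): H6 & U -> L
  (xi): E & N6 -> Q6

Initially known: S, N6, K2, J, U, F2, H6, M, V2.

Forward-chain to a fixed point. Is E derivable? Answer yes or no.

[1] (iii) [S & M -> R]; (v) [J -> T]; (ix) [K2 & N6 & J -> D3]; (x) [H6 & U -> L]. ⇒ new: R, T, D3, L.
[2] (vi) [T -> G4]; (viii) [L & D3 & F2 -> W]. ⇒ new: G4, W.
[3] (ii) [W & R -> E]. ⇒ new: E.
[4] (xi) [E & N6 -> Q6]. ⇒ new: Q6.
E appears in round 3, so it is derivable.

yes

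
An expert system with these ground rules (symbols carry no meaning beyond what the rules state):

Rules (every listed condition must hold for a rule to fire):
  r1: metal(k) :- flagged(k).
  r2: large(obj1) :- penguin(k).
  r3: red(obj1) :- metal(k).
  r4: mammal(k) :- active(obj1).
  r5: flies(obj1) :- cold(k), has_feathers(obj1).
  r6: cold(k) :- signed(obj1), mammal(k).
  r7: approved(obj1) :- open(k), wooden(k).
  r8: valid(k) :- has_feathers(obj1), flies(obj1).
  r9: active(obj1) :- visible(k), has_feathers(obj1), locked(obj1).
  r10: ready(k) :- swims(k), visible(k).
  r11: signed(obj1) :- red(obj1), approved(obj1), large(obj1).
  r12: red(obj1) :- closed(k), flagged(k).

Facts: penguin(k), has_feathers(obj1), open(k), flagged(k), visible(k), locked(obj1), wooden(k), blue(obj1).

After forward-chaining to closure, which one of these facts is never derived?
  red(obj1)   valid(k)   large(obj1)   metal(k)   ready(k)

ready(k)

[1] r1 [metal(k) :- flagged(k).]; r2 [large(obj1) :- penguin(k).]; r7 [approved(obj1) :- open(k), wooden(k).]; r9 [active(obj1) :- visible(k), has_feathers(obj1), locked(obj1).]. ⇒ new: metal(k), large(obj1), approved(obj1), active(obj1).
[2] r3 [red(obj1) :- metal(k).]; r4 [mammal(k) :- active(obj1).]. ⇒ new: red(obj1), mammal(k).
[3] r11 [signed(obj1) :- red(obj1), approved(obj1), large(obj1).]. ⇒ new: signed(obj1).
[4] r6 [cold(k) :- signed(obj1), mammal(k).]. ⇒ new: cold(k).
[5] r5 [flies(obj1) :- cold(k), has_feathers(obj1).]. ⇒ new: flies(obj1).
[6] r8 [valid(k) :- has_feathers(obj1), flies(obj1).]. ⇒ new: valid(k).
Derived: valid(k) (round 6), red(obj1) (round 2), large(obj1) (round 1), metal(k) (round 1). ready(k) never appears in any round.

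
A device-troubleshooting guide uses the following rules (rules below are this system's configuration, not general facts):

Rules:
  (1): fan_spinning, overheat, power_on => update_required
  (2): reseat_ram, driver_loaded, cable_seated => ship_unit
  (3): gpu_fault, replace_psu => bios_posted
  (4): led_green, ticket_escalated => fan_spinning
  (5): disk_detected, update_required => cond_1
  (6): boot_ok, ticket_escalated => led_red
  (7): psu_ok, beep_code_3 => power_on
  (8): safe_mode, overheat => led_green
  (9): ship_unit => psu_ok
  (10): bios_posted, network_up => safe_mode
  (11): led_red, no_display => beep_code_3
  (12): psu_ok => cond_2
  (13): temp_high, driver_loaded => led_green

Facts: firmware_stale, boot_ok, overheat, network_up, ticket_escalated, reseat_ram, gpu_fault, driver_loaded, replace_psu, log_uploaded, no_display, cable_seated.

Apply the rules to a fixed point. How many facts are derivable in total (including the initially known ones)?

Round 1: (2) [reseat_ram, driver_loaded, cable_seated => ship_unit]; (3) [gpu_fault, replace_psu => bios_posted]; (6) [boot_ok, ticket_escalated => led_red]. Adds ship_unit, bios_posted, led_red.
Round 2: (9) [ship_unit => psu_ok]; (10) [bios_posted, network_up => safe_mode]; (11) [led_red, no_display => beep_code_3]. Adds psu_ok, safe_mode, beep_code_3.
Round 3: (7) [psu_ok, beep_code_3 => power_on]; (8) [safe_mode, overheat => led_green]; (12) [psu_ok => cond_2]. Adds power_on, led_green, cond_2.
Round 4: (4) [led_green, ticket_escalated => fan_spinning]. Adds fan_spinning.
Round 5: (1) [fan_spinning, overheat, power_on => update_required]. Adds update_required.
Closure: {beep_code_3, bios_posted, boot_ok, cable_seated, cond_2, driver_loaded, fan_spinning, firmware_stale, gpu_fault, led_green, led_red, log_uploaded, network_up, no_display, overheat, power_on, psu_ok, replace_psu, reseat_ram, safe_mode, ship_unit, ticket_escalated, update_required} — 23 facts.

23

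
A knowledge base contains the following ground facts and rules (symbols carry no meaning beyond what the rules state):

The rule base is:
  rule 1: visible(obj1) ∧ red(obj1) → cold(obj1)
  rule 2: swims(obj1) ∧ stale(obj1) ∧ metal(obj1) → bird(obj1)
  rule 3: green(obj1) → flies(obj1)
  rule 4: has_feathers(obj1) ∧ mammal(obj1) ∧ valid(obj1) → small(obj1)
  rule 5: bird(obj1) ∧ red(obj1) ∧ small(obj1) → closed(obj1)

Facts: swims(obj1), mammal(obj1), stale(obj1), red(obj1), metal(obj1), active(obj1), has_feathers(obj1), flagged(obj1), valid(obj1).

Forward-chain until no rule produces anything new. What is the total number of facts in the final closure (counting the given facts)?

Round 1 — rule 2, rule 4, derive bird(obj1), small(obj1).
Round 2 — rule 5, derive closed(obj1).
Closure: {active(obj1), bird(obj1), closed(obj1), flagged(obj1), has_feathers(obj1), mammal(obj1), metal(obj1), red(obj1), small(obj1), stale(obj1), swims(obj1), valid(obj1)} — 12 facts.

12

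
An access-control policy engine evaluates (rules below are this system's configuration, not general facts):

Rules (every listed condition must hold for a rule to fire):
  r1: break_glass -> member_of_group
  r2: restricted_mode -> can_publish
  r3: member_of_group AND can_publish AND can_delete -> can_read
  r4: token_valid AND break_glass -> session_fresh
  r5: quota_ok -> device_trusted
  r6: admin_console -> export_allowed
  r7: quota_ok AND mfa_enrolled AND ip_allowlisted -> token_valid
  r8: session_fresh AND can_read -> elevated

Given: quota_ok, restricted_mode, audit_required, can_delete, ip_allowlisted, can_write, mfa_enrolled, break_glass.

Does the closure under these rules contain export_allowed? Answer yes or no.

Round 1: r1 [break_glass -> member_of_group]; r2 [restricted_mode -> can_publish]; r5 [quota_ok -> device_trusted]; r7 [quota_ok AND mfa_enrolled AND ip_allowlisted -> token_valid]. New: member_of_group, can_publish, device_trusted, token_valid.
Round 2: r3 [member_of_group AND can_publish AND can_delete -> can_read]; r4 [token_valid AND break_glass -> session_fresh]. New: can_read, session_fresh.
Round 3: r8 [session_fresh AND can_read -> elevated]. New: elevated.
Fixed point reached. export_allowed is concluded only by r6; r6 needs admin_console (never derived).

no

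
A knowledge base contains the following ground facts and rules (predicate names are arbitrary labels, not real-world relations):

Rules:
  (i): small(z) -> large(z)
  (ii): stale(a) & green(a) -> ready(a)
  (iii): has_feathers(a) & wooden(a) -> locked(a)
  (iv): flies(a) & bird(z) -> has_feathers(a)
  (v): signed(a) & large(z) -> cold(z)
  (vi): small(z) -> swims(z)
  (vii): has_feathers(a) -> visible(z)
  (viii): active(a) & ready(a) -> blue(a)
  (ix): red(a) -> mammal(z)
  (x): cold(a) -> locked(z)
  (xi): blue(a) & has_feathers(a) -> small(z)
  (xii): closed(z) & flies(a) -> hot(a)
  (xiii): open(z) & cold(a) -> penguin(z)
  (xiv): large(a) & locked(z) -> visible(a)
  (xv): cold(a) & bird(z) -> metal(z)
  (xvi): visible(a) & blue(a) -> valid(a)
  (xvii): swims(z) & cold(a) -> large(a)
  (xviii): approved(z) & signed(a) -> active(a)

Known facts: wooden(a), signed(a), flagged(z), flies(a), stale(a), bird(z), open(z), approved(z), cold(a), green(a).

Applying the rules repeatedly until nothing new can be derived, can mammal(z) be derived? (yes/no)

no

Round 1: (ii) [stale(a) & green(a) -> ready(a)]; (iv) [flies(a) & bird(z) -> has_feathers(a)]; (x) [cold(a) -> locked(z)]; (xiii) [open(z) & cold(a) -> penguin(z)]; (xv) [cold(a) & bird(z) -> metal(z)]; (xviii) [approved(z) & signed(a) -> active(a)]. New: ready(a), has_feathers(a), locked(z), penguin(z), metal(z), active(a).
Round 2: (iii) [has_feathers(a) & wooden(a) -> locked(a)]; (vii) [has_feathers(a) -> visible(z)]; (viii) [active(a) & ready(a) -> blue(a)]. New: locked(a), visible(z), blue(a).
Round 3: (xi) [blue(a) & has_feathers(a) -> small(z)]. New: small(z).
Round 4: (i) [small(z) -> large(z)]; (vi) [small(z) -> swims(z)]. New: large(z), swims(z).
Round 5: (v) [signed(a) & large(z) -> cold(z)]; (xvii) [swims(z) & cold(a) -> large(a)]. New: cold(z), large(a).
Round 6: (xiv) [large(a) & locked(z) -> visible(a)]. New: visible(a).
Round 7: (xvi) [visible(a) & blue(a) -> valid(a)]. New: valid(a).
Fixed point reached. mammal(z) is concluded only by (ix); (ix) needs red(a) (never derived).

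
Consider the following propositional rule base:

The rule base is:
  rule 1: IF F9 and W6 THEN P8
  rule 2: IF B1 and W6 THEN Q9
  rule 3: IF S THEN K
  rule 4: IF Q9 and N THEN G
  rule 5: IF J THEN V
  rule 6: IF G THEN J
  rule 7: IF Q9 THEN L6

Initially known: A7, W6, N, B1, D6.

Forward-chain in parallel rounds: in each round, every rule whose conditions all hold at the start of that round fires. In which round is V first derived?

4

Round 1: rule 2 [IF B1 and W6 THEN Q9]. Adds Q9.
Round 2: rule 4 [IF Q9 and N THEN G]; rule 7 [IF Q9 THEN L6]. Adds G, L6.
Round 3: rule 6 [IF G THEN J]. Adds J.
Round 4: rule 5 [IF J THEN V]. Adds V.
V first appears in round 4.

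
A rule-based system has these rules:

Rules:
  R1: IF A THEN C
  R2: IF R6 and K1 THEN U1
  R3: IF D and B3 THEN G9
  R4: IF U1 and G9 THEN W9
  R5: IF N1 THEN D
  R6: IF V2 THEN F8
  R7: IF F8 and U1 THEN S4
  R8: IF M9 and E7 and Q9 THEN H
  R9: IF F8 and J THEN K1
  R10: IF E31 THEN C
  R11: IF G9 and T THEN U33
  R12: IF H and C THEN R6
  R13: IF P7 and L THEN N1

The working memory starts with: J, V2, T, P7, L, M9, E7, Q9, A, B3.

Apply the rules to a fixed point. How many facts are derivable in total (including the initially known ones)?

Round 1: R1 [IF A THEN C]; R6 [IF V2 THEN F8]; R8 [IF M9 and E7 and Q9 THEN H]; R13 [IF P7 and L THEN N1]. New: C, F8, H, N1.
Round 2: R5 [IF N1 THEN D]; R9 [IF F8 and J THEN K1]; R12 [IF H and C THEN R6]. New: D, K1, R6.
Round 3: R2 [IF R6 and K1 THEN U1]; R3 [IF D and B3 THEN G9]. New: U1, G9.
Round 4: R4 [IF U1 and G9 THEN W9]; R7 [IF F8 and U1 THEN S4]; R11 [IF G9 and T THEN U33]. New: W9, S4, U33.
Closure: {A, B3, C, D, E7, F8, G9, H, J, K1, L, M9, N1, P7, Q9, R6, S4, T, U1, U33, V2, W9} — 22 facts.

22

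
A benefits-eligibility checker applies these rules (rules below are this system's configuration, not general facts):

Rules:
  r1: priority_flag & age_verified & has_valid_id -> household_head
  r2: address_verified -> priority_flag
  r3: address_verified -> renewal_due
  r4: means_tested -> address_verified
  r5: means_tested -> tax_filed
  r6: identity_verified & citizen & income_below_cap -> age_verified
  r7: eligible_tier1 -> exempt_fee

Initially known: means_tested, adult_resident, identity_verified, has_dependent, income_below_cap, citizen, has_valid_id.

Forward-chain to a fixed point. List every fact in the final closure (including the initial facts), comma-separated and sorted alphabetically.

address_verified, adult_resident, age_verified, citizen, has_dependent, has_valid_id, household_head, identity_verified, income_below_cap, means_tested, priority_flag, renewal_due, tax_filed

Round 1 — r4, r5, r6, derive address_verified, tax_filed, age_verified.
Round 2 — r2, r3, derive priority_flag, renewal_due.
Round 3 — r1, derive household_head.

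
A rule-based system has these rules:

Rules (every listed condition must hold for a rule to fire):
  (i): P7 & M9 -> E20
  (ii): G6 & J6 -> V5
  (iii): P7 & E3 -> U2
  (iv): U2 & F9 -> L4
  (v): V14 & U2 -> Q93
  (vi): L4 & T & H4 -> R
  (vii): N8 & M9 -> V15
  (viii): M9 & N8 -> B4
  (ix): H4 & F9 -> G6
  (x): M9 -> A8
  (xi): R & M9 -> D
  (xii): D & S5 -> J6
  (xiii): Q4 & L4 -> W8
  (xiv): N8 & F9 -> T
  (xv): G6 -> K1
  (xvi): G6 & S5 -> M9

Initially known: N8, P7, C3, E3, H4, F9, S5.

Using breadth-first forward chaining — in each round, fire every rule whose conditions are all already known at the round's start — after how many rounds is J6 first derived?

5

Round 1 — (iii), (ix), (xiv), derive U2, G6, T.
Round 2 — (iv), (xv), (xvi), derive L4, K1, M9.
Round 3 — (i), (vi), (vii), (viii), (x), derive E20, R, V15, B4, A8.
Round 4 — (xi), derive D.
Round 5 — (xii), derive J6.
J6 first appears in round 5.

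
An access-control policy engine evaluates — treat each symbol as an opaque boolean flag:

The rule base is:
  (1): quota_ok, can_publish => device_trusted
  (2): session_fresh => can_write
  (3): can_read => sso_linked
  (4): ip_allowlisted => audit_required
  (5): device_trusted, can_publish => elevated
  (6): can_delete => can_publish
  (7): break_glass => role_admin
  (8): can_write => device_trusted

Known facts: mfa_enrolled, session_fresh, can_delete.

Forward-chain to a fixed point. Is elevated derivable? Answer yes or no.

Round 1: (2) [session_fresh => can_write]; (6) [can_delete => can_publish]. New: can_write, can_publish.
Round 2: (8) [can_write => device_trusted]. New: device_trusted.
Round 3: (5) [device_trusted, can_publish => elevated]. New: elevated.
elevated appears in round 3, so it is derivable.

yes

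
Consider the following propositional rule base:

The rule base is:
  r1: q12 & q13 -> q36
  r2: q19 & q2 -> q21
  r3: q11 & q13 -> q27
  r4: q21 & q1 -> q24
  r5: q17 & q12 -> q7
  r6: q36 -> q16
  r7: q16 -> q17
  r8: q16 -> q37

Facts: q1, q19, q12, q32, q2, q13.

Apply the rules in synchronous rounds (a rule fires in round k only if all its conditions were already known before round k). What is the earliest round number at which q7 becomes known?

4

[1] r1 [q12 & q13 -> q36]; r2 [q19 & q2 -> q21]. ⇒ new: q36, q21.
[2] r4 [q21 & q1 -> q24]; r6 [q36 -> q16]. ⇒ new: q24, q16.
[3] r7 [q16 -> q17]; r8 [q16 -> q37]. ⇒ new: q17, q37.
[4] r5 [q17 & q12 -> q7]. ⇒ new: q7.
q7 first appears in round 4.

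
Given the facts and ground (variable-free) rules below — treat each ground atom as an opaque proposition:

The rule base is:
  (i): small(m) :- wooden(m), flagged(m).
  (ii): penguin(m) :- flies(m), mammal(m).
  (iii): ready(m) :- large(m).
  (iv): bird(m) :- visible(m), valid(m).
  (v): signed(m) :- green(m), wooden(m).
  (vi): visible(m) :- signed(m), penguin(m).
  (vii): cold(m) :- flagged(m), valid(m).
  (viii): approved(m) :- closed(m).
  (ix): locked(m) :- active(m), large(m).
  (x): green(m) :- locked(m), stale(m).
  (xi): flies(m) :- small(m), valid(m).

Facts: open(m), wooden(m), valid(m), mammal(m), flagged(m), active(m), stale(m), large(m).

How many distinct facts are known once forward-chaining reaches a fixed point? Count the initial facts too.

18

Round 1 fires (i), (iii), (vii), (ix), giving small(m), ready(m), cold(m), locked(m).
Round 2 fires (x), (xi), giving green(m), flies(m).
Round 3 fires (ii), (v), giving penguin(m), signed(m).
Round 4 fires (vi), giving visible(m).
Round 5 fires (iv), giving bird(m).
Closure: {active(m), bird(m), cold(m), flagged(m), flies(m), green(m), large(m), locked(m), mammal(m), open(m), penguin(m), ready(m), signed(m), small(m), stale(m), valid(m), visible(m), wooden(m)} — 18 facts.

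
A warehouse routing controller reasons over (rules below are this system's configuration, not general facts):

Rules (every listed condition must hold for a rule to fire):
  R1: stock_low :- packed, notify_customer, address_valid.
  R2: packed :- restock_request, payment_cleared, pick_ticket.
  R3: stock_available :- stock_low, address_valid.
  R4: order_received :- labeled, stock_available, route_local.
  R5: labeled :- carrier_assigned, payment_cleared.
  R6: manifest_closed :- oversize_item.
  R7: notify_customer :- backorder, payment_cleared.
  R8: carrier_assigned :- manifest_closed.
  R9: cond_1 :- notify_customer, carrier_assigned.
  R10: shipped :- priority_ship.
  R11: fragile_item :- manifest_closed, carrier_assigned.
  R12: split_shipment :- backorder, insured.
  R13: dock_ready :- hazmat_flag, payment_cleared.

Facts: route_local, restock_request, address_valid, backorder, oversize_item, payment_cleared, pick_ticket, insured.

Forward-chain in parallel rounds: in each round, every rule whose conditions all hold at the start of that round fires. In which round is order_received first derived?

4

Round 1: R2 [packed :- restock_request, payment_cleared, pick_ticket.]; R6 [manifest_closed :- oversize_item.]; R7 [notify_customer :- backorder, payment_cleared.]; R12 [split_shipment :- backorder, insured.]. Adds packed, manifest_closed, notify_customer, split_shipment.
Round 2: R1 [stock_low :- packed, notify_customer, address_valid.]; R8 [carrier_assigned :- manifest_closed.]. Adds stock_low, carrier_assigned.
Round 3: R3 [stock_available :- stock_low, address_valid.]; R5 [labeled :- carrier_assigned, payment_cleared.]; R9 [cond_1 :- notify_customer, carrier_assigned.]; R11 [fragile_item :- manifest_closed, carrier_assigned.]. Adds stock_available, labeled, cond_1, fragile_item.
Round 4: R4 [order_received :- labeled, stock_available, route_local.]. Adds order_received.
order_received first appears in round 4.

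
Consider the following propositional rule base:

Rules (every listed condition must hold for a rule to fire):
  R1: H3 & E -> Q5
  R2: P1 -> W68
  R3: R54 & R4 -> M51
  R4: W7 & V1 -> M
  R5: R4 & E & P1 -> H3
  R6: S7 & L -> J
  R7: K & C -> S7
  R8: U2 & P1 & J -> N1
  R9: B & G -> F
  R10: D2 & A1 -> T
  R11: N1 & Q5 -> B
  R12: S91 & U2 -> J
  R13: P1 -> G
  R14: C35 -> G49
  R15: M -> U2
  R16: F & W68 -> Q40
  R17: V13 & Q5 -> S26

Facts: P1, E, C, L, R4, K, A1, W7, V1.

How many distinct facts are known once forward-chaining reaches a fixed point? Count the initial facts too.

21

Round 1: R2 [P1 -> W68]; R4 [W7 & V1 -> M]; R5 [R4 & E & P1 -> H3]; R7 [K & C -> S7]; R13 [P1 -> G]. Adds W68, M, H3, S7, G.
Round 2: R1 [H3 & E -> Q5]; R6 [S7 & L -> J]; R15 [M -> U2]. Adds Q5, J, U2.
Round 3: R8 [U2 & P1 & J -> N1]. Adds N1.
Round 4: R11 [N1 & Q5 -> B]. Adds B.
Round 5: R9 [B & G -> F]. Adds F.
Round 6: R16 [F & W68 -> Q40]. Adds Q40.
Closure: {A1, B, C, E, F, G, H3, J, K, L, M, N1, P1, Q40, Q5, R4, S7, U2, V1, W68, W7} — 21 facts.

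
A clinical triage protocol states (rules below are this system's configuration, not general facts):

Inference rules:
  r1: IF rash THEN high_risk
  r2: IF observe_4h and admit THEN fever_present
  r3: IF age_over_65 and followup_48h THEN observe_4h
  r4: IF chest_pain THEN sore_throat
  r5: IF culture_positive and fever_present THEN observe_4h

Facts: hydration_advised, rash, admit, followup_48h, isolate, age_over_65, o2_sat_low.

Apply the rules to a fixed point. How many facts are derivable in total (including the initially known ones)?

Round 1 — r1, r3, derive high_risk, observe_4h.
Round 2 — r2, derive fever_present.
Closure: {admit, age_over_65, fever_present, followup_48h, high_risk, hydration_advised, isolate, o2_sat_low, observe_4h, rash} — 10 facts.

10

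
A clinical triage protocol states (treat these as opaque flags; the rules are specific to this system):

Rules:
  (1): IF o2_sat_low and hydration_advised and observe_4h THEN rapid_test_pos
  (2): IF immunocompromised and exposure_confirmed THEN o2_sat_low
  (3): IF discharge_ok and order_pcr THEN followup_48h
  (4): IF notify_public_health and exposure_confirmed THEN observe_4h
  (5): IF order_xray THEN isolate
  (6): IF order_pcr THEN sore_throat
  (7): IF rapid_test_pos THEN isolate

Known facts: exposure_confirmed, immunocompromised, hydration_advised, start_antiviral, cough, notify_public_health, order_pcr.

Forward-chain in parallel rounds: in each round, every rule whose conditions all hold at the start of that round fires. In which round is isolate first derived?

3

Round 1 — (2), (4), (6), derive o2_sat_low, observe_4h, sore_throat.
Round 2 — (1), derive rapid_test_pos.
Round 3 — (7), derive isolate.
isolate first appears in round 3.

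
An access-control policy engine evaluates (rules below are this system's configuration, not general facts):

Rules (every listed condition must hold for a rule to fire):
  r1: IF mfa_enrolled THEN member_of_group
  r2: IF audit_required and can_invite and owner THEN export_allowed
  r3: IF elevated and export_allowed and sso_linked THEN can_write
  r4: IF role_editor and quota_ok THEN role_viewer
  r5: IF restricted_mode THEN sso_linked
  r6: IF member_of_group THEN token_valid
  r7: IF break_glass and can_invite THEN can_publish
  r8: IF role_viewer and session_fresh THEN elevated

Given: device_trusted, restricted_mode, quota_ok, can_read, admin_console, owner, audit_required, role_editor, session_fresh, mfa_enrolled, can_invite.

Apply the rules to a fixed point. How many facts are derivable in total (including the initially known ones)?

18

[1] r1 [IF mfa_enrolled THEN member_of_group]; r2 [IF audit_required and can_invite and owner THEN export_allowed]; r4 [IF role_editor and quota_ok THEN role_viewer]; r5 [IF restricted_mode THEN sso_linked]. ⇒ new: member_of_group, export_allowed, role_viewer, sso_linked.
[2] r6 [IF member_of_group THEN token_valid]; r8 [IF role_viewer and session_fresh THEN elevated]. ⇒ new: token_valid, elevated.
[3] r3 [IF elevated and export_allowed and sso_linked THEN can_write]. ⇒ new: can_write.
Closure: {admin_console, audit_required, can_invite, can_read, can_write, device_trusted, elevated, export_allowed, member_of_group, mfa_enrolled, owner, quota_ok, restricted_mode, role_editor, role_viewer, session_fresh, sso_linked, token_valid} — 18 facts.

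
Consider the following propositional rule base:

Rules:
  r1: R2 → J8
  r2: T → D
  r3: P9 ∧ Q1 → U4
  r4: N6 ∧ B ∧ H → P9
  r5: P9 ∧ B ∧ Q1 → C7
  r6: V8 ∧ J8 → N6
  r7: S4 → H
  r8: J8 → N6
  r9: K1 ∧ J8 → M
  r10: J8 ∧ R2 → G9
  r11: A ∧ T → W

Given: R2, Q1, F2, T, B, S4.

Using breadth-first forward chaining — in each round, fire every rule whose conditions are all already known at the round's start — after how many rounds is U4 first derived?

4

Round 1 — r1, r2, r7, derive J8, D, H.
Round 2 — r8, r10, derive N6, G9.
Round 3 — r4, derive P9.
Round 4 — r3, r5, derive U4, C7.
U4 first appears in round 4.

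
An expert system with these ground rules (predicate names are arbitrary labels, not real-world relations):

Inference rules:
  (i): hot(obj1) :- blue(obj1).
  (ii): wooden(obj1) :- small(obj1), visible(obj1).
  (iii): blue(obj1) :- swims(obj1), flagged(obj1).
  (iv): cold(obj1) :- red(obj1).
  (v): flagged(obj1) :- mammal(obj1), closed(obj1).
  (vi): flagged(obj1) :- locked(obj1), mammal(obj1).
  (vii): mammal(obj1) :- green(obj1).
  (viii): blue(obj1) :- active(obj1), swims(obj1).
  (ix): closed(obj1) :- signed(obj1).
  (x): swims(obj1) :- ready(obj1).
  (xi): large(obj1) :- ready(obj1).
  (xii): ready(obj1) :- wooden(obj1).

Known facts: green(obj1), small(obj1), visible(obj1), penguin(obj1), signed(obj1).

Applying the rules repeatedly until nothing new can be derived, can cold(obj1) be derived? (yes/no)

Round 1: (ii) [wooden(obj1) :- small(obj1), visible(obj1).]; (vii) [mammal(obj1) :- green(obj1).]; (ix) [closed(obj1) :- signed(obj1).]. New: wooden(obj1), mammal(obj1), closed(obj1).
Round 2: (v) [flagged(obj1) :- mammal(obj1), closed(obj1).]; (xii) [ready(obj1) :- wooden(obj1).]. New: flagged(obj1), ready(obj1).
Round 3: (x) [swims(obj1) :- ready(obj1).]; (xi) [large(obj1) :- ready(obj1).]. New: swims(obj1), large(obj1).
Round 4: (iii) [blue(obj1) :- swims(obj1), flagged(obj1).]. New: blue(obj1).
Round 5: (i) [hot(obj1) :- blue(obj1).]. New: hot(obj1).
Fixed point reached. cold(obj1) is concluded only by (iv); (iv) needs red(obj1) (never derived).

no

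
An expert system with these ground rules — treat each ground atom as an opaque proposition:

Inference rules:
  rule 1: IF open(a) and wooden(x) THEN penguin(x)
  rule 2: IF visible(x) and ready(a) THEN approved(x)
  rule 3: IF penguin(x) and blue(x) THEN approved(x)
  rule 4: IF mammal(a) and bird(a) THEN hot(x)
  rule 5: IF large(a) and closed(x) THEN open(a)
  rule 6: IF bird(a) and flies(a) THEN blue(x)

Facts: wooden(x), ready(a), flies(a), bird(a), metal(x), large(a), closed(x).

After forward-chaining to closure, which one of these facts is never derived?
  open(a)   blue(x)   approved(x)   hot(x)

hot(x)

Round 1: rule 5 [IF large(a) and closed(x) THEN open(a)]; rule 6 [IF bird(a) and flies(a) THEN blue(x)]. Adds open(a), blue(x).
Round 2: rule 1 [IF open(a) and wooden(x) THEN penguin(x)]. Adds penguin(x).
Round 3: rule 3 [IF penguin(x) and blue(x) THEN approved(x)]. Adds approved(x).
Derived: approved(x) (round 3), blue(x) (round 1), open(a) (round 1). hot(x) never appears in any round.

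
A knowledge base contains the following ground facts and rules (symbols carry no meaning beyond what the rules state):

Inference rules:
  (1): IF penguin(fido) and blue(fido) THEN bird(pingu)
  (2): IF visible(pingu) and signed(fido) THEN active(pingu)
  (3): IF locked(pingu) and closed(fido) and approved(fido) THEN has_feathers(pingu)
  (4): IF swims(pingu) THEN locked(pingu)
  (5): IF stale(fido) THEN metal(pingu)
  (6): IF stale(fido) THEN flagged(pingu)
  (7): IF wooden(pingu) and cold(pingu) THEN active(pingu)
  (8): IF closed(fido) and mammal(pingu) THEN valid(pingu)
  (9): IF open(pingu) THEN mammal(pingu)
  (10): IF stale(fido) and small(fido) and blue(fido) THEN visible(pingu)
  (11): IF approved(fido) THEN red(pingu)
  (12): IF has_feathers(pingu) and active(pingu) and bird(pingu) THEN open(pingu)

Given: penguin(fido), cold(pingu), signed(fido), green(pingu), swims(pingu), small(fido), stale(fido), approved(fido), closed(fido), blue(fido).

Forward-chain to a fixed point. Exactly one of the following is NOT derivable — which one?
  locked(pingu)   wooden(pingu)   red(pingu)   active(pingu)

Round 1 — (1), (4), (5), (6), (10), (11), derive bird(pingu), locked(pingu), metal(pingu), flagged(pingu), visible(pingu), red(pingu).
Round 2 — (2), (3), derive active(pingu), has_feathers(pingu).
Round 3 — (12), derive open(pingu).
Round 4 — (9), derive mammal(pingu).
Round 5 — (8), derive valid(pingu).
Derived: red(pingu) (round 1), active(pingu) (round 2), locked(pingu) (round 1). wooden(pingu) never appears in any round.

wooden(pingu)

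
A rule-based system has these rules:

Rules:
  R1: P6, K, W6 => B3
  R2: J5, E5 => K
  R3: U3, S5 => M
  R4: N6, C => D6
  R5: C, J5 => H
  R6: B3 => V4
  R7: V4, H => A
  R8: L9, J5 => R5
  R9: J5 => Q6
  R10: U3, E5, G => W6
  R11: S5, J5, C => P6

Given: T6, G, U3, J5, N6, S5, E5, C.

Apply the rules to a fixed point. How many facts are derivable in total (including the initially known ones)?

Round 1 fires R2, R3, R4, R5, R9, R10, R11, giving K, M, D6, H, Q6, W6, P6.
Round 2 fires R1, giving B3.
Round 3 fires R6, giving V4.
Round 4 fires R7, giving A.
Closure: {A, B3, C, D6, E5, G, H, J5, K, M, N6, P6, Q6, S5, T6, U3, V4, W6} — 18 facts.

18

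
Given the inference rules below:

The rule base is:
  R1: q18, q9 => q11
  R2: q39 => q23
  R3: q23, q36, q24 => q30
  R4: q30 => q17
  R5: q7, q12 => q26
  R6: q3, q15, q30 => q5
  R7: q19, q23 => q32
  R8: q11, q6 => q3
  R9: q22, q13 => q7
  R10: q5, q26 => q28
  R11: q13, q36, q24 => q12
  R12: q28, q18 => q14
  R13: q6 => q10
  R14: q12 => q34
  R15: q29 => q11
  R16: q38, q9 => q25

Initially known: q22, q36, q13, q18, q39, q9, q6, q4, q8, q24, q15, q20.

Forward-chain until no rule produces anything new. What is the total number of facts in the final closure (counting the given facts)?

25

Round 1: R1 [q18, q9 => q11]; R2 [q39 => q23]; R9 [q22, q13 => q7]; R11 [q13, q36, q24 => q12]; R13 [q6 => q10]. New: q11, q23, q7, q12, q10.
Round 2: R3 [q23, q36, q24 => q30]; R5 [q7, q12 => q26]; R8 [q11, q6 => q3]; R14 [q12 => q34]. New: q30, q26, q3, q34.
Round 3: R4 [q30 => q17]; R6 [q3, q15, q30 => q5]. New: q17, q5.
Round 4: R10 [q5, q26 => q28]. New: q28.
Round 5: R12 [q28, q18 => q14]. New: q14.
Closure: {q10, q11, q12, q13, q14, q15, q17, q18, q20, q22, q23, q24, q26, q28, q3, q30, q34, q36, q39, q4, q5, q6, q7, q8, q9} — 25 facts.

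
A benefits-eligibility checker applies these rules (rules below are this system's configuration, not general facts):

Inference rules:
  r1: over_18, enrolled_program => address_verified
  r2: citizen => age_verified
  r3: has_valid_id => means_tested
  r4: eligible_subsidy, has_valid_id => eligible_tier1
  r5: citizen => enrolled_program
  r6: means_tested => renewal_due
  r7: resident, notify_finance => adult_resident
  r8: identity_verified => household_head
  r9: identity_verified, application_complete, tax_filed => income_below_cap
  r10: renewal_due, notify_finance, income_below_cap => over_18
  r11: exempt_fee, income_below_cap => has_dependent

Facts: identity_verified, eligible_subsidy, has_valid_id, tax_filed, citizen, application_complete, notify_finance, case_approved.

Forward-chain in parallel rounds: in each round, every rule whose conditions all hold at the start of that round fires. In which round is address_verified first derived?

Round 1 fires r2, r3, r4, r5, r8, r9, giving age_verified, means_tested, eligible_tier1, enrolled_program, household_head, income_below_cap.
Round 2 fires r6, giving renewal_due.
Round 3 fires r10, giving over_18.
Round 4 fires r1, giving address_verified.
address_verified first appears in round 4.

4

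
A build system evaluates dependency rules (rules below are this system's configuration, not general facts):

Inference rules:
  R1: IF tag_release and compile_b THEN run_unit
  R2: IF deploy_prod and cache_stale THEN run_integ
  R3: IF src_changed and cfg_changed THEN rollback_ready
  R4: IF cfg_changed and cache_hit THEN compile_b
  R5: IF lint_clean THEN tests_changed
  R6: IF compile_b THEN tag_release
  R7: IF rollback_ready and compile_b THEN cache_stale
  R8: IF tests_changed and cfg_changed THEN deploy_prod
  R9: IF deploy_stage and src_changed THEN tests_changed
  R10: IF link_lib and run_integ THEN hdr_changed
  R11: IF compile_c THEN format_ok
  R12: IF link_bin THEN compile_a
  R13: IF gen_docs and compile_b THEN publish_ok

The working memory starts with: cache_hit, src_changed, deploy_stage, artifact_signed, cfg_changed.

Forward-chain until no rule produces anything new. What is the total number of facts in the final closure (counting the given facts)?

13

Round 1 — R3, R4, R9, derive rollback_ready, compile_b, tests_changed.
Round 2 — R6, R7, R8, derive tag_release, cache_stale, deploy_prod.
Round 3 — R1, R2, derive run_unit, run_integ.
Closure: {artifact_signed, cache_hit, cache_stale, cfg_changed, compile_b, deploy_prod, deploy_stage, rollback_ready, run_integ, run_unit, src_changed, tag_release, tests_changed} — 13 facts.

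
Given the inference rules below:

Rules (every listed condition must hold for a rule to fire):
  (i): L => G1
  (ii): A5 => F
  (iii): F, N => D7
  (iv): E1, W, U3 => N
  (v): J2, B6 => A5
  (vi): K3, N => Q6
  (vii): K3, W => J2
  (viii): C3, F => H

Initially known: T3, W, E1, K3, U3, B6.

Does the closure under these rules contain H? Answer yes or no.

no

Round 1: (iv) [E1, W, U3 => N]; (vii) [K3, W => J2]. Adds N, J2.
Round 2: (v) [J2, B6 => A5]; (vi) [K3, N => Q6]. Adds A5, Q6.
Round 3: (ii) [A5 => F]. Adds F.
Round 4: (iii) [F, N => D7]. Adds D7.
Fixed point reached. H is concluded only by (viii); (viii) needs C3 (never derived).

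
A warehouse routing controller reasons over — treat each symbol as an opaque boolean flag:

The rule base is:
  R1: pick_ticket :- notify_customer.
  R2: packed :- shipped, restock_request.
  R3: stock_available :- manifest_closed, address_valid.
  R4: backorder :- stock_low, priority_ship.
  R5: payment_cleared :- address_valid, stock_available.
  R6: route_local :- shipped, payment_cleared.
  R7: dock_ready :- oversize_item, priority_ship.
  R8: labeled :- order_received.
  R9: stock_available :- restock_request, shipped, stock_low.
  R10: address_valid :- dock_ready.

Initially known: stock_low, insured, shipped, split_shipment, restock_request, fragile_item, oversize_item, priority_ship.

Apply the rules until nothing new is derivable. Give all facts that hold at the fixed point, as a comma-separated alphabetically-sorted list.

address_valid, backorder, dock_ready, fragile_item, insured, oversize_item, packed, payment_cleared, priority_ship, restock_request, route_local, shipped, split_shipment, stock_available, stock_low

Round 1: R2 [packed :- shipped, restock_request.]; R4 [backorder :- stock_low, priority_ship.]; R7 [dock_ready :- oversize_item, priority_ship.]; R9 [stock_available :- restock_request, shipped, stock_low.]. New: packed, backorder, dock_ready, stock_available.
Round 2: R10 [address_valid :- dock_ready.]. New: address_valid.
Round 3: R5 [payment_cleared :- address_valid, stock_available.]. New: payment_cleared.
Round 4: R6 [route_local :- shipped, payment_cleared.]. New: route_local.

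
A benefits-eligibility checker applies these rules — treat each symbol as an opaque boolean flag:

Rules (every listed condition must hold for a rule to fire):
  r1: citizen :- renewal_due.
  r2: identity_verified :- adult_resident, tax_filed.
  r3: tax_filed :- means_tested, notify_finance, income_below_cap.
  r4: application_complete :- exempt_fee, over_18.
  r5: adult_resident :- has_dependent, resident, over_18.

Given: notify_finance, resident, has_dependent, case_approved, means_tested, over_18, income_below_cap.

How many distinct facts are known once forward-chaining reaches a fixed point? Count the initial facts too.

Round 1 — r3, r5, derive tax_filed, adult_resident.
Round 2 — r2, derive identity_verified.
Closure: {adult_resident, case_approved, has_dependent, identity_verified, income_below_cap, means_tested, notify_finance, over_18, resident, tax_filed} — 10 facts.

10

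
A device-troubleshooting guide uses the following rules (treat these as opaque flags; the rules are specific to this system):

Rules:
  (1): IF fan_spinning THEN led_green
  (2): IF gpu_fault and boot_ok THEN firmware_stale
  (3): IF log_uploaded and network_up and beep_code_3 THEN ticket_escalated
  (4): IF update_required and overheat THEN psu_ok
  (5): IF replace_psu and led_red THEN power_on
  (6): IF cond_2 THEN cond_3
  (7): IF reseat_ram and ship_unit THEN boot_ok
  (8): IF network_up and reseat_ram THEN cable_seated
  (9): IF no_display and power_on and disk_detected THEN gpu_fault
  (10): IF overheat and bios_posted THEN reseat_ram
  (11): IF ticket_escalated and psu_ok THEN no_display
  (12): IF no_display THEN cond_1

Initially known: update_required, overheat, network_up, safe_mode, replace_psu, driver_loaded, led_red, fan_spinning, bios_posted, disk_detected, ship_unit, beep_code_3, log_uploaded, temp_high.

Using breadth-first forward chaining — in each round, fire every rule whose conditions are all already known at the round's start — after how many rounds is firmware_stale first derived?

4

Round 1: (1) [IF fan_spinning THEN led_green]; (3) [IF log_uploaded and network_up and beep_code_3 THEN ticket_escalated]; (4) [IF update_required and overheat THEN psu_ok]; (5) [IF replace_psu and led_red THEN power_on]; (10) [IF overheat and bios_posted THEN reseat_ram]. New: led_green, ticket_escalated, psu_ok, power_on, reseat_ram.
Round 2: (7) [IF reseat_ram and ship_unit THEN boot_ok]; (8) [IF network_up and reseat_ram THEN cable_seated]; (11) [IF ticket_escalated and psu_ok THEN no_display]. New: boot_ok, cable_seated, no_display.
Round 3: (9) [IF no_display and power_on and disk_detected THEN gpu_fault]; (12) [IF no_display THEN cond_1]. New: gpu_fault, cond_1.
Round 4: (2) [IF gpu_fault and boot_ok THEN firmware_stale]. New: firmware_stale.
firmware_stale first appears in round 4.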